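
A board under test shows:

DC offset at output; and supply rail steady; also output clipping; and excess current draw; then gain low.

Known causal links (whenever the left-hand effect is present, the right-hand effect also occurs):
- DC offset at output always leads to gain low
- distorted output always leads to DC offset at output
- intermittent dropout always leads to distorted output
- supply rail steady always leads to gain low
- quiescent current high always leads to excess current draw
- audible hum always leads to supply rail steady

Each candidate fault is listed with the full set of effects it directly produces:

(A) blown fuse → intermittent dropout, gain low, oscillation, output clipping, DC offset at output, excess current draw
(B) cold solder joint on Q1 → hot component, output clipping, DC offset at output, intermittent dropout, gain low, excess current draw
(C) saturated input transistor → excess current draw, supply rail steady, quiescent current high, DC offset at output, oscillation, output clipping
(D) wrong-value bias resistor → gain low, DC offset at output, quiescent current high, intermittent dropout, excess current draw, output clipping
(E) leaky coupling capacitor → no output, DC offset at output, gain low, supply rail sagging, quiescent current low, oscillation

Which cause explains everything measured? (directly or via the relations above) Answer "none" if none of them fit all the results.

For each candidate, compare predicted effects to what was observed:
(A) blown fuse — DC offset at output +; supply rail steady -; output clipping +; excess current draw +; gain low +
(B) cold solder joint on Q1 — does not account for supply rail steady
(C) saturated input transistor — accounts for every observation (gain low through supply rail steady → gain low)
(D) wrong-value bias resistor — DC offset at output +; supply rail steady -; output clipping +; excess current draw +; gain low +
(E) leaky coupling capacitor — DC offset at output +; supply rail steady -; output clipping -; excess current draw -; gain low +
(C) alone accounts for all the evidence.

C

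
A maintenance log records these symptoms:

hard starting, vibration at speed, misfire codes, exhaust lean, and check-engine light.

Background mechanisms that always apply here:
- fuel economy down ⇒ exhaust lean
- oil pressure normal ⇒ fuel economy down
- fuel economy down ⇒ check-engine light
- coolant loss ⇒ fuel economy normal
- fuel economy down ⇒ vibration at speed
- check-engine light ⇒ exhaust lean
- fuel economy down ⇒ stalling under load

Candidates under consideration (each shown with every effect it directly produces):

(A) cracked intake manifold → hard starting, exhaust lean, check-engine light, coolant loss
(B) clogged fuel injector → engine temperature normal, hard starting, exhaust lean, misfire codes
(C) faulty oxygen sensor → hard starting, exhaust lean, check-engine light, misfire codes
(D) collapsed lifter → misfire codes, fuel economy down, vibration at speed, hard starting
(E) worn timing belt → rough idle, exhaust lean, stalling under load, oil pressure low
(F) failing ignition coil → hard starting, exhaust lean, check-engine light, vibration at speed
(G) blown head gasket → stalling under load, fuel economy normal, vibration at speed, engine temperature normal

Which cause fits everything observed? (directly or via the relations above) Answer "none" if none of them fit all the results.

D

Testing each hypothesis:
(A) cracked intake manifold — hard starting match; vibration at speed miss; misfire codes miss; exhaust lean match; check-engine light match
(B) clogged fuel injector — hard starting match; vibration at speed miss; misfire codes match; exhaust lean match; check-engine light miss
(C) faulty oxygen sensor — hard starting match; vibration at speed miss; misfire codes match; exhaust lean match; check-engine light match
(D) collapsed lifter — hard starting match; vibration at speed match; misfire codes match; exhaust lean match (through fuel economy down → exhaust lean); check-engine light match (through fuel economy down → check-engine light)
(E) worn timing belt — does not account for hard starting, vibration at speed, misfire codes, check-engine light
(F) failing ignition coil — does not account for misfire codes
(G) blown head gasket — hard starting miss; vibration at speed match; misfire codes miss; exhaust lean miss; check-engine light miss
(D) alone accounts for all the evidence.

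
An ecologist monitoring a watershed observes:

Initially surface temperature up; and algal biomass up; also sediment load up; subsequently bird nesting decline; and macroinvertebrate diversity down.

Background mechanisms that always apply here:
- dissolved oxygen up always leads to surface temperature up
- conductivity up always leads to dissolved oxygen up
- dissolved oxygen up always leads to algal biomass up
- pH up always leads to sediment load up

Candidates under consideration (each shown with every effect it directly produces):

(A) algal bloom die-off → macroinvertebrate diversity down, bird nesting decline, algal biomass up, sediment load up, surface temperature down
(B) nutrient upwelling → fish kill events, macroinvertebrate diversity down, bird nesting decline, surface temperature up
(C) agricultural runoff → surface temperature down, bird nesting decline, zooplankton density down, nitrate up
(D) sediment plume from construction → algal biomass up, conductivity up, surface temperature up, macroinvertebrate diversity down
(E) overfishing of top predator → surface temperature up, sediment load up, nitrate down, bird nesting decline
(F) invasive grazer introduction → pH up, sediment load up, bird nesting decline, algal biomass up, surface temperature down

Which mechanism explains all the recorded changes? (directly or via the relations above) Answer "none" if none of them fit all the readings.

Checking each candidate against the observations:
(A) algal bloom die-off — surface temperature up ✗; algal biomass up ✓; sediment load up ✓; bird nesting decline ✓; macroinvertebrate diversity down ✓
(B) nutrient upwelling — does not account for algal biomass up, sediment load up
(C) agricultural runoff — fails on surface temperature up, algal biomass up, sediment load up, macroinvertebrate diversity down (predicts surface temperature down, not surface temperature up)
(D) sediment plume from construction — surface temperature up ✓; algal biomass up ✓; sediment load up ✗; bird nesting decline ✗; macroinvertebrate diversity down ✓
(E) overfishing of top predator — surface temperature up ✓; algal biomass up ✗; sediment load up ✓; bird nesting decline ✓; macroinvertebrate diversity down ✗
(F) invasive grazer introduction — fails on surface temperature up, macroinvertebrate diversity down (predicts surface temperature down, not surface temperature up)
None of the listed candidates fits everything.

none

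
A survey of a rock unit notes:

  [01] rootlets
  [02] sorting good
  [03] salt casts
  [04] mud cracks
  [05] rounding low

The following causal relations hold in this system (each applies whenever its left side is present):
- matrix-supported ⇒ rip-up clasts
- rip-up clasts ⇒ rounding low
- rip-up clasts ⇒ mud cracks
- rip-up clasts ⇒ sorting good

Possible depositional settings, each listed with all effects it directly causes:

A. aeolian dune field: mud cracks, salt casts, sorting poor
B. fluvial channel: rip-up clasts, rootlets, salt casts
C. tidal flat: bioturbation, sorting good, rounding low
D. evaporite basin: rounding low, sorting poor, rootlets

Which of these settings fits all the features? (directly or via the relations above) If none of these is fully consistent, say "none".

B

Checking each candidate against the observations:
(A) aeolian dune field — rootlets NO; sorting good NO; salt casts yes; mud cracks yes; rounding low NO
(B) fluvial channel — accounts for every observation (sorting good via rip-up clasts → sorting good)
(C) tidal flat — rootlets NO; sorting good yes; salt casts NO; mud cracks NO; rounding low yes
(D) evaporite basin — rootlets yes; sorting good NO; salt casts NO; mud cracks NO; rounding low yes
(B) is the only candidate with no mismatches.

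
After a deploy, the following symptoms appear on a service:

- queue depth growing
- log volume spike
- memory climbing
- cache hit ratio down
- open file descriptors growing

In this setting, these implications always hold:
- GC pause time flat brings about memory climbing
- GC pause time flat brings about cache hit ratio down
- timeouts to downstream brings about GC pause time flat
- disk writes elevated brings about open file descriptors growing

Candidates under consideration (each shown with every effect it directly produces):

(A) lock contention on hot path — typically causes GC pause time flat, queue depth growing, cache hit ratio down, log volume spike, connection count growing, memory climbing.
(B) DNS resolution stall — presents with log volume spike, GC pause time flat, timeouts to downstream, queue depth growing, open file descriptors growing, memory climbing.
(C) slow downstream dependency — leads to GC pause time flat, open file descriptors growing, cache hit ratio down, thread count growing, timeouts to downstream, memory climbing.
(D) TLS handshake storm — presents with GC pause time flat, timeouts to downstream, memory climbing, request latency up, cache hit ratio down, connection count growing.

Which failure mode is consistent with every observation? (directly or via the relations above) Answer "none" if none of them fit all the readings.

Checking each candidate against the observations:
(A) lock contention on hot path — queue depth growing +; log volume spike +; memory climbing +; cache hit ratio down +; open file descriptors growing -
(B) DNS resolution stall — queue depth growing +; log volume spike +; memory climbing +; cache hit ratio down + (through GC pause time flat → cache hit ratio down); open file descriptors growing +
(C) slow downstream dependency — queue depth growing -; log volume spike -; memory climbing +; cache hit ratio down +; open file descriptors growing +
(D) TLS handshake storm — queue depth growing -; log volume spike -; memory climbing +; cache hit ratio down +; open file descriptors growing -
Only (B) is consistent with every observation.

B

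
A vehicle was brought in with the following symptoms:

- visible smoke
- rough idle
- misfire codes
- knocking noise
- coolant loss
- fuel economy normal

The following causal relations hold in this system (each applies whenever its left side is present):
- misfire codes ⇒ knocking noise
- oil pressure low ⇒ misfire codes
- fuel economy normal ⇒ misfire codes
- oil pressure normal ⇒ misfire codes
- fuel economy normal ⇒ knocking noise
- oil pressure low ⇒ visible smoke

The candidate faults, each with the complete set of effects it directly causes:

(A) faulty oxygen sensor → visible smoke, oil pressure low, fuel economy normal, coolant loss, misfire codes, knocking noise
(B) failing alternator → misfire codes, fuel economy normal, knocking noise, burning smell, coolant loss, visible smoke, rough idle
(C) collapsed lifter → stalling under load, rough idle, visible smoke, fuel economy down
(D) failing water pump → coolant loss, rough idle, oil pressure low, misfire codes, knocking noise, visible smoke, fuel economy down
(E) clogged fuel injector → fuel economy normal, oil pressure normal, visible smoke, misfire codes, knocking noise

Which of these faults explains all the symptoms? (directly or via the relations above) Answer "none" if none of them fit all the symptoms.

B

Testing each hypothesis:
(A) faulty oxygen sensor — does not account for rough idle
(B) failing alternator — visible smoke +; rough idle +; misfire codes +; knocking noise +; coolant loss +; fuel economy normal +
(C) collapsed lifter — fails on misfire codes, knocking noise, coolant loss, fuel economy normal (predicts fuel economy down, not fuel economy normal)
(D) failing water pump — visible smoke +; rough idle +; misfire codes +; knocking noise +; coolant loss +; fuel economy normal -
(E) clogged fuel injector — visible smoke +; rough idle -; misfire codes +; knocking noise +; coolant loss -; fuel economy normal +
Only (B) is consistent with every observation.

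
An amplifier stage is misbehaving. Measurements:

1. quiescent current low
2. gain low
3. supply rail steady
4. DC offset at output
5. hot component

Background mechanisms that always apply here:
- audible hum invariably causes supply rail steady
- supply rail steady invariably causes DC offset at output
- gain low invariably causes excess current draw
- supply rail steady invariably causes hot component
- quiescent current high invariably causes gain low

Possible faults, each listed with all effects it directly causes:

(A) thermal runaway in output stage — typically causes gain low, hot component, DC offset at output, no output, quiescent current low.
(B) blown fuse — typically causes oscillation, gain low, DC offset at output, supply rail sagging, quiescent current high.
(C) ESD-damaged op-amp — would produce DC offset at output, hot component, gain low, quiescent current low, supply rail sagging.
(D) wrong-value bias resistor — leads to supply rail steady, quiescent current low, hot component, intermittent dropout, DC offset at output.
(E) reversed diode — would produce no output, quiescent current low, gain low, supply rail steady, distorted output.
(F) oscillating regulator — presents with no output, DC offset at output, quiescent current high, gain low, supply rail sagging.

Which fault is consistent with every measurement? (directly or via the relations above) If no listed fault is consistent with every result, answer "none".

Checking each candidate against the observations:
(A) thermal runaway in output stage — quiescent current low match; gain low match; supply rail steady miss; DC offset at output match; hot component match
(B) blown fuse — quiescent current low miss; gain low match; supply rail steady miss; DC offset at output match; hot component miss
(C) ESD-damaged op-amp — fails on supply rail steady (predicts supply rail sagging, not supply rail steady)
(D) wrong-value bias resistor — does not account for gain low
(E) reversed diode — accounts for every observation (DC offset at output via supply rail steady → DC offset at output)
(F) oscillating regulator — quiescent current low miss; gain low match; supply rail steady miss; DC offset at output match; hot component miss
(E) alone accounts for all the evidence.

E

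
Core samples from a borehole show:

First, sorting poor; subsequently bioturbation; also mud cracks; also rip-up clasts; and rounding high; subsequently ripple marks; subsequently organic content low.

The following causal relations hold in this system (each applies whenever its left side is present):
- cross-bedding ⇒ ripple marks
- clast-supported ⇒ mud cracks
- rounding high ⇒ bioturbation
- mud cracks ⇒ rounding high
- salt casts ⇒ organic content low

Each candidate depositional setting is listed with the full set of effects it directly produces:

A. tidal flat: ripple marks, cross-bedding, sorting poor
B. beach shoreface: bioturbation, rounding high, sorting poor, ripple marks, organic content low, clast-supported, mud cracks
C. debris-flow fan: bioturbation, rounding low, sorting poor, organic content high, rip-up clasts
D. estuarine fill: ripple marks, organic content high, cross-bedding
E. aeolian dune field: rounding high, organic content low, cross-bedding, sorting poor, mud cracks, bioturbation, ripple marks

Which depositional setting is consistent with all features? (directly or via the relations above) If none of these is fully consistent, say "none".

none

Checking each candidate against the observations:
(A) tidal flat — sorting poor yes; bioturbation NO; mud cracks NO; rip-up clasts NO; rounding high NO; ripple marks yes; organic content low NO
(B) beach shoreface — sorting poor yes; bioturbation yes; mud cracks yes; rip-up clasts NO; rounding high yes; ripple marks yes; organic content low yes
(C) debris-flow fan — sorting poor yes; bioturbation yes; mud cracks NO; rip-up clasts yes; rounding high NO; ripple marks NO; organic content low NO
(D) estuarine fill — sorting poor NO; bioturbation NO; mud cracks NO; rip-up clasts NO; rounding high NO; ripple marks yes; organic content low NO
(E) aeolian dune field — sorting poor yes; bioturbation yes; mud cracks yes; rip-up clasts NO; rounding high yes; ripple marks yes; organic content low yes
Every candidate fails on at least one observation.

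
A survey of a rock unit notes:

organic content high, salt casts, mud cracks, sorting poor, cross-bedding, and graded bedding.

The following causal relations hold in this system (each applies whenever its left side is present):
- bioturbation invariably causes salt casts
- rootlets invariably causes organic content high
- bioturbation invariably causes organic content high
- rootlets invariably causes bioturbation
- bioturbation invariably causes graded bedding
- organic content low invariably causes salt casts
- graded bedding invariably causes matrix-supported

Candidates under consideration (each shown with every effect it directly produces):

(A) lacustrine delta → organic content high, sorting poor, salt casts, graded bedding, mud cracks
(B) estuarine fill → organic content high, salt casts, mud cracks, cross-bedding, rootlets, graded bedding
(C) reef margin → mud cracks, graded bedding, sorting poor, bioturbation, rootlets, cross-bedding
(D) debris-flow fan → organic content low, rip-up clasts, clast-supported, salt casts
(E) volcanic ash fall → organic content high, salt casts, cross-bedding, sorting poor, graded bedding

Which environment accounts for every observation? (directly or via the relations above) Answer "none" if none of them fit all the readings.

C

Checking each candidate against the observations:
(A) lacustrine delta — does not account for cross-bedding
(B) estuarine fill — does not account for sorting poor
(C) reef margin — organic content high yes (via bioturbation → organic content high); salt casts yes (via bioturbation → salt casts); mud cracks yes; sorting poor yes; cross-bedding yes; graded bedding yes
(D) debris-flow fan — organic content high NO; salt casts yes; mud cracks NO; sorting poor NO; cross-bedding NO; graded bedding NO
(E) volcanic ash fall — organic content high yes; salt casts yes; mud cracks NO; sorting poor yes; cross-bedding yes; graded bedding yes
(C) is the only candidate with no mismatches.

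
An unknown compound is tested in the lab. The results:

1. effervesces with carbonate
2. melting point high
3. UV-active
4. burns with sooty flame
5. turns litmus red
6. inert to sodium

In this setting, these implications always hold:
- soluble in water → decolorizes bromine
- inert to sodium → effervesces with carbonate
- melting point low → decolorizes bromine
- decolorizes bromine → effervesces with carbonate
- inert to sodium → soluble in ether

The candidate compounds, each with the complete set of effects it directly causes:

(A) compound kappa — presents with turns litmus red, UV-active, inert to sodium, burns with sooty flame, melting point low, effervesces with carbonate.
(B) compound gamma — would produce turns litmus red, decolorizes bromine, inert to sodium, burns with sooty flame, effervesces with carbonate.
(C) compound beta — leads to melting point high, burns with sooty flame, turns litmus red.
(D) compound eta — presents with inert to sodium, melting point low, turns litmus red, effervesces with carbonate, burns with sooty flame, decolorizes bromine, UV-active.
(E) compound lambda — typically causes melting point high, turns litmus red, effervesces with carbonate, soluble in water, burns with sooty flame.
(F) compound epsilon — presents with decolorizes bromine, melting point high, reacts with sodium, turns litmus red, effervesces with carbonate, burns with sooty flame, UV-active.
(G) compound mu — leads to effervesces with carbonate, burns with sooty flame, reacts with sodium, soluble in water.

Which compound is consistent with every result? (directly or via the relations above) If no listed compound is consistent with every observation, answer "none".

For each candidate, compare predicted effects to what was observed:
(A) compound kappa — fails on melting point high (predicts melting point low, not melting point high)
(B) compound gamma — effervesces with carbonate yes; melting point high NO; UV-active NO; burns with sooty flame yes; turns litmus red yes; inert to sodium yes
(C) compound beta — effervesces with carbonate NO; melting point high yes; UV-active NO; burns with sooty flame yes; turns litmus red yes; inert to sodium NO
(D) compound eta — fails on melting point high (predicts melting point low, not melting point high)
(E) compound lambda — effervesces with carbonate yes; melting point high yes; UV-active NO; burns with sooty flame yes; turns litmus red yes; inert to sodium NO
(F) compound epsilon — effervesces with carbonate yes; melting point high yes; UV-active yes; burns with sooty flame yes; turns litmus red yes; inert to sodium NO
(G) compound mu — fails on melting point high, UV-active, turns litmus red, inert to sodium (predicts reacts with sodium, not inert to sodium)
Every candidate fails on at least one observation.

none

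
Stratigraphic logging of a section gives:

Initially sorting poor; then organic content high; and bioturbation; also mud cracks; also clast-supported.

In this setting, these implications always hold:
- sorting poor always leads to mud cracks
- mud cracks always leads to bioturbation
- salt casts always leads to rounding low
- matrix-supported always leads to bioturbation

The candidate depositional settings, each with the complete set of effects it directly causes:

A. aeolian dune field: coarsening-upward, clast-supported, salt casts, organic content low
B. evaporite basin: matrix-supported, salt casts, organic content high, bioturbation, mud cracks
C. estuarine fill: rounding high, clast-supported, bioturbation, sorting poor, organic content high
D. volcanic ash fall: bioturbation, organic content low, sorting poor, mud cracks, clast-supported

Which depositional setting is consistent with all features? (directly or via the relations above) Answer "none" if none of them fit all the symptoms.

Checking each candidate against the observations:
(A) aeolian dune field — sorting poor ✗; organic content high ✗; bioturbation ✗; mud cracks ✗; clast-supported ✓
(B) evaporite basin — fails on sorting poor, clast-supported (predicts matrix-supported, not clast-supported)
(C) estuarine fill — sorting poor ✓; organic content high ✓; bioturbation ✓; mud cracks ✓ (via sorting poor → mud cracks); clast-supported ✓
(D) volcanic ash fall — sorting poor ✓; organic content high ✗; bioturbation ✓; mud cracks ✓; clast-supported ✓
Only (C) is consistent with every observation.

C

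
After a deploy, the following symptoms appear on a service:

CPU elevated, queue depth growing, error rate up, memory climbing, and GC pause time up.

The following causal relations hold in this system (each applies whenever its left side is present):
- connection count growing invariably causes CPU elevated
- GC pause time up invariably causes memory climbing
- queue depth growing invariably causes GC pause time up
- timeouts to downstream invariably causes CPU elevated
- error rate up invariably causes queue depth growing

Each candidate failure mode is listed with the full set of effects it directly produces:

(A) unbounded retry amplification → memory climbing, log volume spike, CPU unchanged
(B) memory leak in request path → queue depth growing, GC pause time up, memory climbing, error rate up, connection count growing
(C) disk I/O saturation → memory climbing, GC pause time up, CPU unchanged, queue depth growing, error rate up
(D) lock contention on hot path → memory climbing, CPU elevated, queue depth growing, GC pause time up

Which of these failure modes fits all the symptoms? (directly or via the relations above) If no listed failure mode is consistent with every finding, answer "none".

B

Testing each hypothesis:
(A) unbounded retry amplification — fails on CPU elevated, queue depth growing, error rate up, GC pause time up (predicts CPU unchanged, not CPU elevated)
(B) memory leak in request path — CPU elevated + (through connection count growing → CPU elevated); queue depth growing +; error rate up +; memory climbing +; GC pause time up +
(C) disk I/O saturation — CPU elevated -; queue depth growing +; error rate up +; memory climbing +; GC pause time up +
(D) lock contention on hot path — CPU elevated +; queue depth growing +; error rate up -; memory climbing +; GC pause time up +
Only (B) is consistent with every observation.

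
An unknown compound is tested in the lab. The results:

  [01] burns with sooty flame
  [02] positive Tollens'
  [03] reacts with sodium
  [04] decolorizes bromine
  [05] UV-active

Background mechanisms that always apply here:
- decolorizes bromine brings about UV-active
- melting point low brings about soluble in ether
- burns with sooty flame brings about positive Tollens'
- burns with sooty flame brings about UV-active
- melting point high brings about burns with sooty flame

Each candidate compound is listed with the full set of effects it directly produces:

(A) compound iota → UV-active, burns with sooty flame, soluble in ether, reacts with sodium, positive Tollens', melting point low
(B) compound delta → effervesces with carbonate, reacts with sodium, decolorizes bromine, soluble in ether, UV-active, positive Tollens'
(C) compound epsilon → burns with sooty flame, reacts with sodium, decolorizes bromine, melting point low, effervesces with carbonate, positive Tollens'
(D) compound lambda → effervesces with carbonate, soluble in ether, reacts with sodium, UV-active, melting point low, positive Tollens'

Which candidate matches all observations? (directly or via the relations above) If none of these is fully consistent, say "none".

Testing each hypothesis:
(A) compound iota — burns with sooty flame yes; positive Tollens' yes; reacts with sodium yes; decolorizes bromine NO; UV-active yes
(B) compound delta — burns with sooty flame NO; positive Tollens' yes; reacts with sodium yes; decolorizes bromine yes; UV-active yes
(C) compound epsilon — accounts for every observation (UV-active via decolorizes bromine → UV-active)
(D) compound lambda — does not account for burns with sooty flame, decolorizes bromine
(C) alone accounts for all the evidence.

C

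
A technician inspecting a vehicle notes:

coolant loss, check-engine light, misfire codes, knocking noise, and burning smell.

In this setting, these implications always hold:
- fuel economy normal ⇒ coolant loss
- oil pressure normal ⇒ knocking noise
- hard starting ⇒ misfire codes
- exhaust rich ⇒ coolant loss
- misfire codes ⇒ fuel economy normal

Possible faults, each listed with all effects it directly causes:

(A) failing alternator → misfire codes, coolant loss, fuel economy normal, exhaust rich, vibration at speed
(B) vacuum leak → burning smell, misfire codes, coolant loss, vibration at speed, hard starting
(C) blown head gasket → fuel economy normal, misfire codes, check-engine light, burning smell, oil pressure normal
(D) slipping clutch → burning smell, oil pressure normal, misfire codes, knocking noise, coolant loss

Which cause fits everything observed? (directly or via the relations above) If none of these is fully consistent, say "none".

For each candidate, compare predicted effects to what was observed:
(A) failing alternator — does not account for check-engine light, knocking noise, burning smell
(B) vacuum leak — coolant loss +; check-engine light -; misfire codes +; knocking noise -; burning smell +
(C) blown head gasket — coolant loss + (through fuel economy normal → coolant loss); check-engine light +; misfire codes +; knocking noise + (through oil pressure normal → knocking noise); burning smell +
(D) slipping clutch — coolant loss +; check-engine light -; misfire codes +; knocking noise +; burning smell +
Only (C) is consistent with every observation.

C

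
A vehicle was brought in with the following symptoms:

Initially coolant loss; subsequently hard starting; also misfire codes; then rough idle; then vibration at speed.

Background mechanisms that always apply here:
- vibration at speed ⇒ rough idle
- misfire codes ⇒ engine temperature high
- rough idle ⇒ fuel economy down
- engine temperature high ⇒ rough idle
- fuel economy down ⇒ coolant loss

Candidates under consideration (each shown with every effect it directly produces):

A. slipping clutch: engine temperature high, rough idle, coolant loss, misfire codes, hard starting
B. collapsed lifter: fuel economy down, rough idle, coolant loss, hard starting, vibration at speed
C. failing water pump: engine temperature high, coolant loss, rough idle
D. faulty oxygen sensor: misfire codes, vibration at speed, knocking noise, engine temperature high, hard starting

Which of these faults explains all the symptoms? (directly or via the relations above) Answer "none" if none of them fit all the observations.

Checking each candidate against the observations:
(A) slipping clutch — does not account for vibration at speed
(B) collapsed lifter — coolant loss +; hard starting +; misfire codes -; rough idle +; vibration at speed +
(C) failing water pump — coolant loss +; hard starting -; misfire codes -; rough idle +; vibration at speed -
(D) faulty oxygen sensor — accounts for every observation (coolant loss through vibration at speed → rough idle → fuel economy down → coolant loss)
(D) is the only candidate with no mismatches.

D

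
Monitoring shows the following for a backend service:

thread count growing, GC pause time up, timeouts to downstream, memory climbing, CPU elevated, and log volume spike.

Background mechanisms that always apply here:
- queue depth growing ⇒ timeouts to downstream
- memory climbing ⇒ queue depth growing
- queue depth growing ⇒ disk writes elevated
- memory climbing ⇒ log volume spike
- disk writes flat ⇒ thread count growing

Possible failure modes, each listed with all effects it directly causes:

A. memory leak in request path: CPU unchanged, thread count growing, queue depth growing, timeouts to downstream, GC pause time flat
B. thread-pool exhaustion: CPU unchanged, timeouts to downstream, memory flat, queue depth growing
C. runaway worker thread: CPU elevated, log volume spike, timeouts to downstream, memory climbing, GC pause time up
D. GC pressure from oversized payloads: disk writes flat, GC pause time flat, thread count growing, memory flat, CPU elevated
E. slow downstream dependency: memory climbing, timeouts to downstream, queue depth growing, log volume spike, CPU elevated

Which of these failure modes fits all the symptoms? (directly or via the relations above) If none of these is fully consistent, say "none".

Testing each hypothesis:
(A) memory leak in request path — thread count growing match; GC pause time up miss; timeouts to downstream match; memory climbing miss; CPU elevated miss; log volume spike miss
(B) thread-pool exhaustion — fails on thread count growing, GC pause time up, memory climbing, CPU elevated, log volume spike (predicts memory flat, not memory climbing; predicts CPU unchanged, not CPU elevated)
(C) runaway worker thread — thread count growing miss; GC pause time up match; timeouts to downstream match; memory climbing match; CPU elevated match; log volume spike match
(D) GC pressure from oversized payloads — fails on GC pause time up, timeouts to downstream, memory climbing, log volume spike (predicts GC pause time flat, not GC pause time up; predicts memory flat, not memory climbing)
(E) slow downstream dependency — thread count growing miss; GC pause time up miss; timeouts to downstream match; memory climbing match; CPU elevated match; log volume spike match
None of the listed candidates fits everything.

none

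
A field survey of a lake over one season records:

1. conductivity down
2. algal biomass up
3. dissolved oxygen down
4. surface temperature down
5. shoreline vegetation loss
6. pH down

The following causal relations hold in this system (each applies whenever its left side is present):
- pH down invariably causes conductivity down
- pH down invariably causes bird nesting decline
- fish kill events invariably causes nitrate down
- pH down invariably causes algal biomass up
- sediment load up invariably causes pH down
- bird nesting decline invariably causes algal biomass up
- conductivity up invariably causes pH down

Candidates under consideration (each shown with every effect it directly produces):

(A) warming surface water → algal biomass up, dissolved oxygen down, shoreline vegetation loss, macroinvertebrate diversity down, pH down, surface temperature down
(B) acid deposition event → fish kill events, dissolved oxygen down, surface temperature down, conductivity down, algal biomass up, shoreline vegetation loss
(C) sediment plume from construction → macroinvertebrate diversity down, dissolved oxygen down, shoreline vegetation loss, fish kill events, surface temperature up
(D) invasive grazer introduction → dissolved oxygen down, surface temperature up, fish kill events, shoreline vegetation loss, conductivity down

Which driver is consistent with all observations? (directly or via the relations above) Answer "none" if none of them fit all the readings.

For each candidate, compare predicted effects to what was observed:
(A) warming surface water — accounts for every observation (conductivity down by pH down → conductivity down)
(B) acid deposition event — does not account for pH down
(C) sediment plume from construction — conductivity down ✗; algal biomass up ✗; dissolved oxygen down ✓; surface temperature down ✗; shoreline vegetation loss ✓; pH down ✗
(D) invasive grazer introduction — conductivity down ✓; algal biomass up ✗; dissolved oxygen down ✓; surface temperature down ✗; shoreline vegetation loss ✓; pH down ✗
(A) is the only candidate with no mismatches.

A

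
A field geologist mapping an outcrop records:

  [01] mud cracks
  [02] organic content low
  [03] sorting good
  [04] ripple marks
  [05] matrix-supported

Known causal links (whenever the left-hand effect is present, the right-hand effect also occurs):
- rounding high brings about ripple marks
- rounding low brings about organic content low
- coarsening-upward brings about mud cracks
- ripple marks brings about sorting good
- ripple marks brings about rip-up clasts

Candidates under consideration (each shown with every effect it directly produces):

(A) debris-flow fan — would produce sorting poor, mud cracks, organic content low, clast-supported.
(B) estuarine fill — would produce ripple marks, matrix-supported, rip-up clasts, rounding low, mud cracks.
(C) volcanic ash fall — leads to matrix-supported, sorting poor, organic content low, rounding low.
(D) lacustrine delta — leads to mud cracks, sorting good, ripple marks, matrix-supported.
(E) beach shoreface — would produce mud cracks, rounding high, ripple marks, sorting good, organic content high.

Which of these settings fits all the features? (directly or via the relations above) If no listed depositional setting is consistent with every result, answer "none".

B

Per-candidate check:
(A) debris-flow fan — fails on sorting good, ripple marks, matrix-supported (predicts sorting poor, not sorting good; predicts clast-supported, not matrix-supported)
(B) estuarine fill — mud cracks +; organic content low + (through rounding low → organic content low); sorting good + (through ripple marks → sorting good); ripple marks +; matrix-supported +
(C) volcanic ash fall — mud cracks -; organic content low +; sorting good -; ripple marks -; matrix-supported +
(D) lacustrine delta — mud cracks +; organic content low -; sorting good +; ripple marks +; matrix-supported +
(E) beach shoreface — mud cracks +; organic content low -; sorting good +; ripple marks +; matrix-supported -
Only (B) is consistent with every observation.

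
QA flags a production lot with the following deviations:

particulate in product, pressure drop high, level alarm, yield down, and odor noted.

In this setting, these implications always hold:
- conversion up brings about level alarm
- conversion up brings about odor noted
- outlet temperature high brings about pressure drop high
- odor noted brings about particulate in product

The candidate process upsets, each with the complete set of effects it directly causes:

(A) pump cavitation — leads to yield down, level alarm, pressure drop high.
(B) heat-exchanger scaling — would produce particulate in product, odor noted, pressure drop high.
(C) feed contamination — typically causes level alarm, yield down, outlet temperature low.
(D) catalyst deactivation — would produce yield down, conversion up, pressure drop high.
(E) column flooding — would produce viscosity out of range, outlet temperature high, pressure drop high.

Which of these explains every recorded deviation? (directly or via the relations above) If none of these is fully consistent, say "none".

Per-candidate check:
(A) pump cavitation — does not account for particulate in product, odor noted
(B) heat-exchanger scaling — particulate in product yes; pressure drop high yes; level alarm NO; yield down NO; odor noted yes
(C) feed contamination — does not account for particulate in product, pressure drop high, odor noted
(D) catalyst deactivation — particulate in product yes (by conversion up → odor noted → particulate in product); pressure drop high yes; level alarm yes (by conversion up → level alarm); yield down yes; odor noted yes (by conversion up → odor noted)
(E) column flooding — particulate in product NO; pressure drop high yes; level alarm NO; yield down NO; odor noted NO
(D) is the only candidate with no mismatches.

D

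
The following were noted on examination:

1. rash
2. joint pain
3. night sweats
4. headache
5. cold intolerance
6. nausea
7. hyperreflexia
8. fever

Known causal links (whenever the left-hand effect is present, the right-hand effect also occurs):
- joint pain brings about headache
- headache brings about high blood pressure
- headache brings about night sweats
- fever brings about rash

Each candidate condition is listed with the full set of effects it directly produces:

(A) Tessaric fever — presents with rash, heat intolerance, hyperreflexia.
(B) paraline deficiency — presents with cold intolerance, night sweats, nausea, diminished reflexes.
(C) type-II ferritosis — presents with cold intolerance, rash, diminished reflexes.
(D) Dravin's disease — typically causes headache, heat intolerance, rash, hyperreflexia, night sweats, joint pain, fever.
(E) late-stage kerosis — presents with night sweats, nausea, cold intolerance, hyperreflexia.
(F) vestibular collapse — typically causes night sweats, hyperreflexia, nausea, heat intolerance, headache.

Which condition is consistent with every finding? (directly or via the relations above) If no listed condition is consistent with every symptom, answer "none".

none

Checking each candidate against the observations:
(A) Tessaric fever — rash match; joint pain miss; night sweats miss; headache miss; cold intolerance miss; nausea miss; hyperreflexia match; fever miss
(B) paraline deficiency — fails on rash, joint pain, headache, hyperreflexia, fever (predicts diminished reflexes, not hyperreflexia)
(C) type-II ferritosis — rash match; joint pain miss; night sweats miss; headache miss; cold intolerance match; nausea miss; hyperreflexia miss; fever miss
(D) Dravin's disease — rash match; joint pain match; night sweats match; headache match; cold intolerance miss; nausea miss; hyperreflexia match; fever match
(E) late-stage kerosis — rash miss; joint pain miss; night sweats match; headache miss; cold intolerance match; nausea match; hyperreflexia match; fever miss
(F) vestibular collapse — rash miss; joint pain miss; night sweats match; headache match; cold intolerance miss; nausea match; hyperreflexia match; fever miss
None of the listed candidates fits everything.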